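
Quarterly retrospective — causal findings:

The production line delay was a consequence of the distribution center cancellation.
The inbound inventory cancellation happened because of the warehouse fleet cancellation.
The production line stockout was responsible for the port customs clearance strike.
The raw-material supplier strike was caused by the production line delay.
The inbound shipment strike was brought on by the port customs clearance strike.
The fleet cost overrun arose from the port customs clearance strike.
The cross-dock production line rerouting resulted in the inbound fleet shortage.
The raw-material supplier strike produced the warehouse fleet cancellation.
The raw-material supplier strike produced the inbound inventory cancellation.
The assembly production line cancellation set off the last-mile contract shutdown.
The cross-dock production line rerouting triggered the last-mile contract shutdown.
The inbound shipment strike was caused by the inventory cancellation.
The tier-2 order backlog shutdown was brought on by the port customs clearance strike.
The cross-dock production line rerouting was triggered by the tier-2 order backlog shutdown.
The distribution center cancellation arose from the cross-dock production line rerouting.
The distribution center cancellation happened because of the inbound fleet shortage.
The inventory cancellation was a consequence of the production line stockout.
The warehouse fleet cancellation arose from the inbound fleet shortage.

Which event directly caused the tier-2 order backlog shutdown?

Upstream contributors include the production line stockout, but only the port customs clearance strike feeds directly into the tier-2 order backlog shutdown.

the port customs clearance strike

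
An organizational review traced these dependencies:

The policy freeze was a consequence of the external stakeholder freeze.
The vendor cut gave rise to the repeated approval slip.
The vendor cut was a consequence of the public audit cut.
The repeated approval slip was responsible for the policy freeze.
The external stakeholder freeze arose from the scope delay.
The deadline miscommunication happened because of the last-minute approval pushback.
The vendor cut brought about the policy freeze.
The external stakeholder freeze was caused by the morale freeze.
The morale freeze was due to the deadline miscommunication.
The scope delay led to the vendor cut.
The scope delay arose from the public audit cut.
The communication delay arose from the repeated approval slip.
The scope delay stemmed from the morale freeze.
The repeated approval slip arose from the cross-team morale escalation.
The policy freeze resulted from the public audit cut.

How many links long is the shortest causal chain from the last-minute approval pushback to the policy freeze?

4

Shortest chain: the last-minute approval pushback → the deadline miscommunication → the morale freeze → the external stakeholder freeze → the policy freeze.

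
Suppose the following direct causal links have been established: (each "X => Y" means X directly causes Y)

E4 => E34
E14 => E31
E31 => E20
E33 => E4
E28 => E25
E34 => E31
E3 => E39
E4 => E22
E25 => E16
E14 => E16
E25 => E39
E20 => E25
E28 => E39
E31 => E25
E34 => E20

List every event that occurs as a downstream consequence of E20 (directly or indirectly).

Direct effects: E25.
2 steps out: E16, E39.
Not reachable from it: E33, E4, E3, E34, E22, E28, E14, E31.

E16, E25, E39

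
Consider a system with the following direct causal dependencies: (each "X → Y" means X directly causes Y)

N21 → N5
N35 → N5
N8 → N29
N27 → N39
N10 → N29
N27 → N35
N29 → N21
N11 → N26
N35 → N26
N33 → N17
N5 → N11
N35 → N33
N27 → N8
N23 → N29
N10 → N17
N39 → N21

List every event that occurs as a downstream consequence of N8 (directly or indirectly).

Direct effects: N29.
2 steps out: N21.
3 steps out: N5.
4 steps out: N11.
5 steps out: N26.
Not reachable from it: N10, N27, N35, N33, N23, N39, N17.

N11, N21, N26, N29, N5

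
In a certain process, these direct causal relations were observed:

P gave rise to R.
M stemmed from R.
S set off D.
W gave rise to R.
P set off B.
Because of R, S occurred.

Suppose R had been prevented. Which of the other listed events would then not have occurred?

D, M, S

Downstream of R: S, M, D.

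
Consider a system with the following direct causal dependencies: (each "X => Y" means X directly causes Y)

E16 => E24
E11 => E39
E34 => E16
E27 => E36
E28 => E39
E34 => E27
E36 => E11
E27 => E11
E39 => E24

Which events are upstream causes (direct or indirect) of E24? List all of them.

E11, E16, E27, E28, E34, E36, E39

Immediate causes of E24: E16, E39.
Further upstream: E34, E27, E36, E11, E28.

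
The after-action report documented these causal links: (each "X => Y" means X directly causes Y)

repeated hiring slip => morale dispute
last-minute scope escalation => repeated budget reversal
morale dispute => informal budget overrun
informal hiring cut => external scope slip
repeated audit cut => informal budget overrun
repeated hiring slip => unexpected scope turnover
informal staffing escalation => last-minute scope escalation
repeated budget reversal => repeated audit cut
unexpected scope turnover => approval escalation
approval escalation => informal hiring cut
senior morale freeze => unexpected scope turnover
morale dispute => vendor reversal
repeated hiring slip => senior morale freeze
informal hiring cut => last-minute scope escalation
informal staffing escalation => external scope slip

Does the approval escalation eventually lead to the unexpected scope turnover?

The approval escalation leads to the informal hiring cut, the last-minute scope escalation, the repeated budget reversal, the repeated audit cut, the informal budget overrun, the external scope slip; the unexpected scope turnover is not among them.

No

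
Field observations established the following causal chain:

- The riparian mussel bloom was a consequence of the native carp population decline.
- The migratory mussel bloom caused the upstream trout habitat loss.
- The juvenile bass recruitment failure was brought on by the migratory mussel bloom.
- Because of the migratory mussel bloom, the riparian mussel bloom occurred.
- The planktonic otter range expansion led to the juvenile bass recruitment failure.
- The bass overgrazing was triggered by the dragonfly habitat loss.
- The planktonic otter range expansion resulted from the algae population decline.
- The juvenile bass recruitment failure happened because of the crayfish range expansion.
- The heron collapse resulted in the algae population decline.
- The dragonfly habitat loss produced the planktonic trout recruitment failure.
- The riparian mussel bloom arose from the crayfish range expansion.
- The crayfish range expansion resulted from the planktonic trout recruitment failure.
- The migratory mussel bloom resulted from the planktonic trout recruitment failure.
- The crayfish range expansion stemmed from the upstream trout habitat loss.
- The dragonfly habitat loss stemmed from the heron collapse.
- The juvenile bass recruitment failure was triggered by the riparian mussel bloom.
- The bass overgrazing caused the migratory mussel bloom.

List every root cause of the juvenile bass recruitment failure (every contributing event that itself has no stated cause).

Tracing upstream from the juvenile bass recruitment failure: the juvenile bass recruitment failure ← the planktonic otter range expansion ← the algae population decline ← the heron collapse.
A separate upstream branch: the juvenile bass recruitment failure ← the riparian mussel bloom ← the native carp population decline.
Each of those chain origins has no stated cause.

the heron collapse, the native carp population decline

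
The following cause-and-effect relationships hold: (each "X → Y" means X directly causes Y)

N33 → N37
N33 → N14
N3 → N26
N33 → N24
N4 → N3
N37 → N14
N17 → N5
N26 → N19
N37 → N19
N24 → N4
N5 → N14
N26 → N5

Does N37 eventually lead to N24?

N37 leads to N19, N14; N24 is not among them.

No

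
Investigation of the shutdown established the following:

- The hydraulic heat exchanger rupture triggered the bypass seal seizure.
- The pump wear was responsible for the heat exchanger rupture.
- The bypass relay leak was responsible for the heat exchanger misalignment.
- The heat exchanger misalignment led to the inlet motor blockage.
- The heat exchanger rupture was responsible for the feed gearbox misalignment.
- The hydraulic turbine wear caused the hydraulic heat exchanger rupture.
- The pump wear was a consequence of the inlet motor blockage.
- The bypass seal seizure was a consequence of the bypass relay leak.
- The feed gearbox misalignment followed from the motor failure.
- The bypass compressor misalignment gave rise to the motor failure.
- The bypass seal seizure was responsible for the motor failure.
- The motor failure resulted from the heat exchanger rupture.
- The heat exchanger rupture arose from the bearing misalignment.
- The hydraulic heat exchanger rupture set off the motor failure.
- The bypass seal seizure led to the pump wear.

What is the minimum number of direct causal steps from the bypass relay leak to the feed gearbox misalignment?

Shortest chain: the bypass relay leak → the bypass seal seizure → the motor failure → the feed gearbox misalignment.

3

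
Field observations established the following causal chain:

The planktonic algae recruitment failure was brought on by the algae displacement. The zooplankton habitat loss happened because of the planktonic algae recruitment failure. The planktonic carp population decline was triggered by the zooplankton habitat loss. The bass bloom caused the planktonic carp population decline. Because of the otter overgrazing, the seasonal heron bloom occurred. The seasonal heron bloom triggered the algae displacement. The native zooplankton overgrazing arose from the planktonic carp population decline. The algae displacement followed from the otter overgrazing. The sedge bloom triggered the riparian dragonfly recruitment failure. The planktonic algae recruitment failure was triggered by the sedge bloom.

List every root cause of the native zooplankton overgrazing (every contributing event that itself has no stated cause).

Tracing upstream from the native zooplankton overgrazing: the native zooplankton overgrazing ← the planktonic carp population decline ← the bass bloom.
A separate upstream branch: the native zooplankton overgrazing ← the planktonic carp population decline ← the zooplankton habitat loss ← the planktonic algae recruitment failure ← the sedge bloom.
A separate upstream branch: the native zooplankton overgrazing ← the planktonic carp population decline ← the zooplankton habitat loss ← the planktonic algae recruitment failure ← the algae displacement ← the otter overgrazing.
Each of those chain origins has no stated cause.

the bass bloom, the otter overgrazing, the sedge bloom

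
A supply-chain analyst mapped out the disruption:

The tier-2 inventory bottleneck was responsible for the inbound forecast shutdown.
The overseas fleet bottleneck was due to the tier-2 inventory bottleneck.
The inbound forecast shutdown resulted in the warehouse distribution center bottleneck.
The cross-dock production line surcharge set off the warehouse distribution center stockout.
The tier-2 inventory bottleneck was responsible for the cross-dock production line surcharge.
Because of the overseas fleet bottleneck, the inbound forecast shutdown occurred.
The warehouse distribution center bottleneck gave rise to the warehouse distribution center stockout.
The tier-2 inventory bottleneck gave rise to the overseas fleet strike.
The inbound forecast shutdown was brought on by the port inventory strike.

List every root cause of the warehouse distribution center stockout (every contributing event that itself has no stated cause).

the port inventory strike, the tier-2 inventory bottleneck

Tracing upstream from the warehouse distribution center stockout: the warehouse distribution center stockout ← the cross-dock production line surcharge ← the tier-2 inventory bottleneck.
A separate upstream branch: the warehouse distribution center stockout ← the warehouse distribution center bottleneck ← the inbound forecast shutdown ← the port inventory strike.
Each of those chain origins has no stated cause.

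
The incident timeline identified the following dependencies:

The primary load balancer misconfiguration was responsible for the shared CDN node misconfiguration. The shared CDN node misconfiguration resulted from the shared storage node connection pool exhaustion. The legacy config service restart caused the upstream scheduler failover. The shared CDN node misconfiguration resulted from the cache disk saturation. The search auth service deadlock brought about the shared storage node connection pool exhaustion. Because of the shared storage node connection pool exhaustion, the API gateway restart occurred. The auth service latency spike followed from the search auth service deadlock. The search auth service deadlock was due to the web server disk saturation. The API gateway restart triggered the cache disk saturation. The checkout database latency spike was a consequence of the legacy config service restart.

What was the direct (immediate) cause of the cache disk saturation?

the API gateway restart

Upstream contributors include the web server disk saturation, the search auth service deadlock, the shared storage node connection pool exhaustion, but only the API gateway restart feeds directly into the cache disk saturation.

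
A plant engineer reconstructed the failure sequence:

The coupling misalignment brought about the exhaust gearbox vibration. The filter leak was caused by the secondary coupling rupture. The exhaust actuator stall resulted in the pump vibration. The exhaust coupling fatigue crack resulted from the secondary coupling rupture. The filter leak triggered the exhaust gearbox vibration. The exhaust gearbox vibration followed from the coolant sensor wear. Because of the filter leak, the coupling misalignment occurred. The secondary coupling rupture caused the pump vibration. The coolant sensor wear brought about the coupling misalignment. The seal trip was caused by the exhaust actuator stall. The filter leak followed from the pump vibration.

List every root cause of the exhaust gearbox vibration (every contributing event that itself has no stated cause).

the coolant sensor wear, the exhaust actuator stall, the secondary coupling rupture

Tracing upstream from the exhaust gearbox vibration: the exhaust gearbox vibration ← the filter leak ← the secondary coupling rupture.
A separate upstream branch: the exhaust gearbox vibration ← the filter leak ← the pump vibration ← the exhaust actuator stall.
A separate upstream branch: the exhaust gearbox vibration ← the coolant sensor wear.
Each of those chain origins has no stated cause.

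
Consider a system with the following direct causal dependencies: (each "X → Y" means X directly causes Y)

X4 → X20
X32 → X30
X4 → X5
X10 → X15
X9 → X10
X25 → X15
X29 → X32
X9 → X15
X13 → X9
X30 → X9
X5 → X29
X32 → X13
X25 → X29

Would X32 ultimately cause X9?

Yes

There is a causal chain: X32 → X13 → X9.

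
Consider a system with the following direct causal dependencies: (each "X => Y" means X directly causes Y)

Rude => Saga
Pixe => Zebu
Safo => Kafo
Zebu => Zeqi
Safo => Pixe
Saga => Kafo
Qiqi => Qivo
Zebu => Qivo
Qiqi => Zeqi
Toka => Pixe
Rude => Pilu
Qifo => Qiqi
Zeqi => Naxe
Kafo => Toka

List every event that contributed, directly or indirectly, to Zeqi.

Kafo, Pixe, Qifo, Qiqi, Rude, Safo, Saga, Toka, Zebu

Immediate causes of Zeqi: Qiqi, Zebu.
Further upstream: Rude, Safo, Saga, Kafo, Qifo, Toka, Pixe.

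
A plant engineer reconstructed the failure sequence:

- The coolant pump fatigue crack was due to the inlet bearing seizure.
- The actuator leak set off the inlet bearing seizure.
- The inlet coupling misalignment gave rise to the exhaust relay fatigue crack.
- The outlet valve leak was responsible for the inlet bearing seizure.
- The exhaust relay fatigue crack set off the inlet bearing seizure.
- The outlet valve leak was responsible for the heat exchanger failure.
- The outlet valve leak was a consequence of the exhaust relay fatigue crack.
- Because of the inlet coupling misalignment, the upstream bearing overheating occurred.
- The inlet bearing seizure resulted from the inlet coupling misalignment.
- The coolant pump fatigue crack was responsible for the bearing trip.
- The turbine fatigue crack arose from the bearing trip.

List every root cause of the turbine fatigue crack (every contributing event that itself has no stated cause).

Tracing upstream from the turbine fatigue crack: the turbine fatigue crack ← the bearing trip ← the coolant pump fatigue crack ← the inlet bearing seizure ← the inlet coupling misalignment.
A separate upstream branch: the turbine fatigue crack ← the bearing trip ← the coolant pump fatigue crack ← the inlet bearing seizure ← the actuator leak.
Each of those chain origins has no stated cause.

the actuator leak, the inlet coupling misalignment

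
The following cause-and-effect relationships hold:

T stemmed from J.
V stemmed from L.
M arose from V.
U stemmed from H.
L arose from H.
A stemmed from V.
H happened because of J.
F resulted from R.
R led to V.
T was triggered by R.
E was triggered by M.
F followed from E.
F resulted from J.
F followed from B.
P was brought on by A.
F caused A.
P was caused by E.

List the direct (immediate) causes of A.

Upstream contributors include R, J, H, L, B, M, E, but only F, V feed directly into A.

F, V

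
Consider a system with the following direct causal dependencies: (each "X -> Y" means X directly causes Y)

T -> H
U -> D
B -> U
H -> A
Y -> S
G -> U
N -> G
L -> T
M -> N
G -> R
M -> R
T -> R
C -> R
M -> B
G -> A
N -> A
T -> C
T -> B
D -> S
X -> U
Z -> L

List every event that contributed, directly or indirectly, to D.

Immediate cause of D: U.
Further upstream: Z, L, M, T, B, N, G, X.

B, G, L, M, N, T, U, X, Z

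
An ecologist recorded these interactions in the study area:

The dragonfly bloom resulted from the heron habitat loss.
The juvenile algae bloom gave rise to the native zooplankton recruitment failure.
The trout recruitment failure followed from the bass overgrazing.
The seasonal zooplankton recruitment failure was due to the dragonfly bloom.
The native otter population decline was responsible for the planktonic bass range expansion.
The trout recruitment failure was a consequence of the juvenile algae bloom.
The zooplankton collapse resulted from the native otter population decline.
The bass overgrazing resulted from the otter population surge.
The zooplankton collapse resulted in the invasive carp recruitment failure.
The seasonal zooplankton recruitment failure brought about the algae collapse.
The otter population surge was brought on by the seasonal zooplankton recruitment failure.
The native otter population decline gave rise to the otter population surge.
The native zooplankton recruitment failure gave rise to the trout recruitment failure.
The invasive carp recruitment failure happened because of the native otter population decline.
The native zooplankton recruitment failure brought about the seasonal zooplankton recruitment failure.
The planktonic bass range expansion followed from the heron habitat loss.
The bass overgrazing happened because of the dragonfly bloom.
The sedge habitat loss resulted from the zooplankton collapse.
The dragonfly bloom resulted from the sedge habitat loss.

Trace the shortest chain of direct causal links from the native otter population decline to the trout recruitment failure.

the native otter population decline → the otter population surge → the bass overgrazing → the trout recruitment failure

the native otter population decline → the otter population surge
the otter population surge → the bass overgrazing
the bass overgrazing → the trout recruitment failure
Length: 3 steps.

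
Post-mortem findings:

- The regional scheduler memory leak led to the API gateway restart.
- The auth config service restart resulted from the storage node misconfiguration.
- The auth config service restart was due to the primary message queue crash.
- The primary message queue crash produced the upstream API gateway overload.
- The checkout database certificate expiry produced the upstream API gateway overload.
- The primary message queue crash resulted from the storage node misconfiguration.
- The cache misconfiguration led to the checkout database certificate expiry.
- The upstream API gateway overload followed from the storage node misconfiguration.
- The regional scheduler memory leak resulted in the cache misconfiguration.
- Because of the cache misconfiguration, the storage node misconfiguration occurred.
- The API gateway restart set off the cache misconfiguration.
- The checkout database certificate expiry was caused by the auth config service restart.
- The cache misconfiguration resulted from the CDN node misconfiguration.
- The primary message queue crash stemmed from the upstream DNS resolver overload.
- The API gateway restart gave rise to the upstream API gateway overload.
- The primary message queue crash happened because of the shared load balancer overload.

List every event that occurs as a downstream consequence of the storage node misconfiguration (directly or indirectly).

Direct effects: the primary message queue crash, the auth config service restart, the upstream API gateway overload.
2 steps out: the checkout database certificate expiry.
Not reachable from it: the shared load balancer overload, the CDN node misconfiguration, the regional scheduler memory leak, the API gateway restart, the upstream DNS resolver overload, the cache misconfiguration.

the auth config service restart, the checkout database certificate expiry, the primary message queue crash, the upstream API gateway overload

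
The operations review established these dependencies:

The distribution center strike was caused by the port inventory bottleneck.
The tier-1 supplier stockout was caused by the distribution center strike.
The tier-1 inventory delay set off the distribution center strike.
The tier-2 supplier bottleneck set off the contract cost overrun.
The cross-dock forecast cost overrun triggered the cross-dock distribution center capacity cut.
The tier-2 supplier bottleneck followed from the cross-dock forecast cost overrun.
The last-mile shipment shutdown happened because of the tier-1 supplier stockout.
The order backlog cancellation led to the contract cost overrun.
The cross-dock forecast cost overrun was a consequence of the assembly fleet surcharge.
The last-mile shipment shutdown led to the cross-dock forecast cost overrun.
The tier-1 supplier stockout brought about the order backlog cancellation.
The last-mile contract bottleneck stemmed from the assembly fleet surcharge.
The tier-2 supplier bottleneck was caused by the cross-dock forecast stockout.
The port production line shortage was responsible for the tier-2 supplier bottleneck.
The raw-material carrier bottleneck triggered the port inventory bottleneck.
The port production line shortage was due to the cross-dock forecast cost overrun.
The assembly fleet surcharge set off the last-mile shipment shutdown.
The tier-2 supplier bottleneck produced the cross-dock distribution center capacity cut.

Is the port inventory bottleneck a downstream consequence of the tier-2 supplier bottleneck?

No

The tier-2 supplier bottleneck leads to the cross-dock distribution center capacity cut, the contract cost overrun; the port inventory bottleneck is not among them.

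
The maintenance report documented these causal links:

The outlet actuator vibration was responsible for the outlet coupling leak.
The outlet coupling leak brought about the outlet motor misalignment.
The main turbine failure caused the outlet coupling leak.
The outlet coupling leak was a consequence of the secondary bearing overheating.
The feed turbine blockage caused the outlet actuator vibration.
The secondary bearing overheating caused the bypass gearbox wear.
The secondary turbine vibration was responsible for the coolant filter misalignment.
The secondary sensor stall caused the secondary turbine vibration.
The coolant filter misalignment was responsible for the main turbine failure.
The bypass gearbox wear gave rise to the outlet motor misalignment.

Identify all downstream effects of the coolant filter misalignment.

Direct effects: the main turbine failure.
2 steps out: the outlet coupling leak.
3 steps out: the outlet motor misalignment.
Not reachable from it: the secondary sensor stall, the secondary turbine vibration, the feed turbine blockage, the secondary bearing overheating, the bypass gearbox wear, the outlet actuator vibration.

the main turbine failure, the outlet coupling leak, the outlet motor misalignment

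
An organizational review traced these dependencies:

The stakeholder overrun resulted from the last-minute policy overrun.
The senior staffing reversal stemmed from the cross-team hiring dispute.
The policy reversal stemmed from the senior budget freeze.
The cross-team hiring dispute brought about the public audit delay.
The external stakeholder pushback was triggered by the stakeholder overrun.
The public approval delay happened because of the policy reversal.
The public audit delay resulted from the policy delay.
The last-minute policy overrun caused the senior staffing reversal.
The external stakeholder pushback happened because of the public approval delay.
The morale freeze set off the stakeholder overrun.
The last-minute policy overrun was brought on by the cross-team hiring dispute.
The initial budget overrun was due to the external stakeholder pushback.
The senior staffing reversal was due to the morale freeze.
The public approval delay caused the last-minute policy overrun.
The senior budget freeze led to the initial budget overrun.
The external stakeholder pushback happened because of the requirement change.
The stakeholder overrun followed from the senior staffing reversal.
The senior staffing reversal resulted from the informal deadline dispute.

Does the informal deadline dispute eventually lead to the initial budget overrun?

Yes

There is a causal chain: the informal deadline dispute → the senior staffing reversal → the stakeholder overrun → the external stakeholder pushback → the initial budget overrun.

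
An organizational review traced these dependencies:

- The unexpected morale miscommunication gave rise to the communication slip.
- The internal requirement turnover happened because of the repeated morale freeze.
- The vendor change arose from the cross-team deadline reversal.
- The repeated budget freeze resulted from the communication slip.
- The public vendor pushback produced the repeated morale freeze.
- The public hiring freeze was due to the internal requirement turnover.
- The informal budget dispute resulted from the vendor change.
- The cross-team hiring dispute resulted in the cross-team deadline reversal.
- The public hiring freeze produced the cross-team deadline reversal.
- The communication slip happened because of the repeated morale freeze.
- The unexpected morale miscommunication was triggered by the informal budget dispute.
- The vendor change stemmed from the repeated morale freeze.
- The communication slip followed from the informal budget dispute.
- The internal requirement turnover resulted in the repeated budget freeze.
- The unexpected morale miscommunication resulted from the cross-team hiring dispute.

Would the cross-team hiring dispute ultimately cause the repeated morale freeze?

The cross-team hiring dispute leads to the cross-team deadline reversal, the vendor change, the informal budget dispute, the unexpected morale miscommunication, the communication slip, the repeated budget freeze; the repeated morale freeze is not among them.

No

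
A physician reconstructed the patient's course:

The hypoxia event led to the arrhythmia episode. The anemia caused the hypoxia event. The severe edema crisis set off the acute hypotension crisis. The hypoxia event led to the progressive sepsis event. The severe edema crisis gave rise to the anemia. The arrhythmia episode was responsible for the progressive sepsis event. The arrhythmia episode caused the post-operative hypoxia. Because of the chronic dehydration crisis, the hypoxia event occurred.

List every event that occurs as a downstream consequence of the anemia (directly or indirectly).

Direct effects: the hypoxia event.
2 steps out: the arrhythmia episode, the progressive sepsis event.
3 steps out: the post-operative hypoxia.
Not reachable from it: the severe edema crisis, the acute hypotension crisis, the chronic dehydration crisis.

the arrhythmia episode, the hypoxia event, the post-operative hypoxia, the progressive sepsis event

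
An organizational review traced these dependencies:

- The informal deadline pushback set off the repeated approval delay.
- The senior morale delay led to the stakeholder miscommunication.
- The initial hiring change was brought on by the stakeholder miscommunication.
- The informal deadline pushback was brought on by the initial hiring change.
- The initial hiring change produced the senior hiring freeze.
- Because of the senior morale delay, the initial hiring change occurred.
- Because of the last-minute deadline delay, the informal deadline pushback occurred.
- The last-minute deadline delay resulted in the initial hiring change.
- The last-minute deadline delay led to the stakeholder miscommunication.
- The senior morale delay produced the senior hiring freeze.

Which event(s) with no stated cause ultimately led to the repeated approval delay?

the last-minute deadline delay, the senior morale delay

Tracing upstream from the repeated approval delay: the repeated approval delay ← the informal deadline pushback ← the last-minute deadline delay.
A separate upstream branch: the repeated approval delay ← the informal deadline pushback ← the initial hiring change ← the senior morale delay.
Each of those chain origins has no stated cause.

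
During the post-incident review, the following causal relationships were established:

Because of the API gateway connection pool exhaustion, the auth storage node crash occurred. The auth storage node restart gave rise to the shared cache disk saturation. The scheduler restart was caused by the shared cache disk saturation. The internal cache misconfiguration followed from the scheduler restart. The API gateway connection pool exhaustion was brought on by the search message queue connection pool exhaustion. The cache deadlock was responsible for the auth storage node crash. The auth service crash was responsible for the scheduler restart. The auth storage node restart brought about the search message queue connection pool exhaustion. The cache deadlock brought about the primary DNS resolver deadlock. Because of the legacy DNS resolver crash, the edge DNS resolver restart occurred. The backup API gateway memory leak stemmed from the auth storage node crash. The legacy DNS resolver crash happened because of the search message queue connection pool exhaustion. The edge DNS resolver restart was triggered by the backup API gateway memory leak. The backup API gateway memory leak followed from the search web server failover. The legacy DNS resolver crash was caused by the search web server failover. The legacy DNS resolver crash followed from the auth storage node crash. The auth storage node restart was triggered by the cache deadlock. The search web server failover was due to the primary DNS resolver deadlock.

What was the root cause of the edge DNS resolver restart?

the cache deadlock

Tracing upstream from the edge DNS resolver restart: the edge DNS resolver restart ← the backup API gateway memory leak ← the auth storage node crash ← the cache deadlock.
The cache deadlock has no stated cause, so it is the root.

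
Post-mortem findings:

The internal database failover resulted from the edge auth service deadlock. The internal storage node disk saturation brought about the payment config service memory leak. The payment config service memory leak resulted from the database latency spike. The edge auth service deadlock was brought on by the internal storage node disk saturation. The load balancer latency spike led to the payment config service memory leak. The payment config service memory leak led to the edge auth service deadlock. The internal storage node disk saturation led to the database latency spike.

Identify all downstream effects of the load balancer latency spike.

Direct effects: the payment config service memory leak.
2 steps out: the edge auth service deadlock.
3 steps out: the internal database failover.
Not reachable from it: the internal storage node disk saturation, the database latency spike.

the edge auth service deadlock, the internal database failover, the payment config service memory leak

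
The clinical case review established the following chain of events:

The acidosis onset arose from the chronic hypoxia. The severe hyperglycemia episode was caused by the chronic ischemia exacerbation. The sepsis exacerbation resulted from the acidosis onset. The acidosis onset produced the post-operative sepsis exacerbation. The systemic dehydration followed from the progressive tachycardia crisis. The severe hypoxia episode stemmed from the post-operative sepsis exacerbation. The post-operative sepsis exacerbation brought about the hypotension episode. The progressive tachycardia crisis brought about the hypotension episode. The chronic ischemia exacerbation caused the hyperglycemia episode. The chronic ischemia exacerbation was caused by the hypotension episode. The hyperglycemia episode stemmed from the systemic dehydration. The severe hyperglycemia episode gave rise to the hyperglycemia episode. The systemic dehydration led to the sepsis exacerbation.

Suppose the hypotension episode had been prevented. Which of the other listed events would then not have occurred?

Downstream of the hypotension episode: the chronic ischemia exacerbation, the severe hyperglycemia episode, the hyperglycemia episode.
Of those, still caused via another path: the hyperglycemia episode.
The remainder have no surviving cause.

the chronic ischemia exacerbation, the severe hyperglycemia episode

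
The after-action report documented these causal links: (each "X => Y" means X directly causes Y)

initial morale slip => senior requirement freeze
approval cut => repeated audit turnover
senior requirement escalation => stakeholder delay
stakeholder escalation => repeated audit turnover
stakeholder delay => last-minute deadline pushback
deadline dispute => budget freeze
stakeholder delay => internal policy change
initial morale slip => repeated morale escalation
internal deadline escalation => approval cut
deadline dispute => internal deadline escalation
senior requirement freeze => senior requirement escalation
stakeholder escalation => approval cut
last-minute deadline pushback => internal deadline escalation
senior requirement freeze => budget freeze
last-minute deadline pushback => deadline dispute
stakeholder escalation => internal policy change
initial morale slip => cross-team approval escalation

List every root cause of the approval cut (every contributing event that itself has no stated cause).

Tracing upstream from the approval cut: the approval cut ← the internal deadline escalation ← the last-minute deadline pushback ← the stakeholder delay ← the senior requirement escalation ← the senior requirement freeze ← the initial morale slip.
A separate upstream branch: the approval cut ← the stakeholder escalation.
Each of those chain origins has no stated cause.

the initial morale slip, the stakeholder escalation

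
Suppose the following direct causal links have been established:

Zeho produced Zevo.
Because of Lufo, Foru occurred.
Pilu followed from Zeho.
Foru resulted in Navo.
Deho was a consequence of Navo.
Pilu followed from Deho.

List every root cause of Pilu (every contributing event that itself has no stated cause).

Lufo, Zeho

Tracing upstream from Pilu: Pilu ← Zeho.
A separate upstream branch: Pilu ← Deho ← Navo ← Foru ← Lufo.
Each of those chain origins has no stated cause.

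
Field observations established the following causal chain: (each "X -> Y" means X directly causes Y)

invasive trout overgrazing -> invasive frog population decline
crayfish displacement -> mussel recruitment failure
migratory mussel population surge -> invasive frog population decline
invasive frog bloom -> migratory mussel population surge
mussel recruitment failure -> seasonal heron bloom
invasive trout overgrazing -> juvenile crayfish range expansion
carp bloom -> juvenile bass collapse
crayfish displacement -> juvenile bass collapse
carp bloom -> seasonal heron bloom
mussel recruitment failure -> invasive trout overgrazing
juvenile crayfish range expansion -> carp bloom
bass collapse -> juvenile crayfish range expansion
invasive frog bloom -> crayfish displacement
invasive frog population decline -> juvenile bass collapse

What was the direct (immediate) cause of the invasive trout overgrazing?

Upstream contributors include the invasive frog bloom, the crayfish displacement, but only the mussel recruitment failure feeds directly into the invasive trout overgrazing.

the mussel recruitment failure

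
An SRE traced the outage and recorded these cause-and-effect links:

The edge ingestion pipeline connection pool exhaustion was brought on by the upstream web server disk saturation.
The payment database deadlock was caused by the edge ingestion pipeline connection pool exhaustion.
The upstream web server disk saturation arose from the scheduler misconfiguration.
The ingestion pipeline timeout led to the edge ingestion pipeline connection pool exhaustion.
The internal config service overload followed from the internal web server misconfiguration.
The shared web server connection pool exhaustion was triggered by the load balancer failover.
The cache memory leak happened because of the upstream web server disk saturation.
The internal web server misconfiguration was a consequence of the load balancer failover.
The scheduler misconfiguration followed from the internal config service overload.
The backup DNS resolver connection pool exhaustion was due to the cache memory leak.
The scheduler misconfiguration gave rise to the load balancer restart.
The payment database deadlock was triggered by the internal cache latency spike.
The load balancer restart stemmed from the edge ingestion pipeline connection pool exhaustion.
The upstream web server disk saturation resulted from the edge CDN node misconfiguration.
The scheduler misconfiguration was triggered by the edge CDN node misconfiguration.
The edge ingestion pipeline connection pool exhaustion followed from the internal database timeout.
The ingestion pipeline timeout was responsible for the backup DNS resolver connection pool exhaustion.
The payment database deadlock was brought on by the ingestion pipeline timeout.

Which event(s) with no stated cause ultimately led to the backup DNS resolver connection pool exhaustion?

the edge CDN node misconfiguration, the ingestion pipeline timeout, the load balancer failover

Tracing upstream from the backup DNS resolver connection pool exhaustion: the backup DNS resolver connection pool exhaustion ← the cache memory leak ← the upstream web server disk saturation ← the scheduler misconfiguration ← the internal config service overload ← the internal web server misconfiguration ← the load balancer failover.
A separate upstream branch: the backup DNS resolver connection pool exhaustion ← the ingestion pipeline timeout.
A separate upstream branch: the backup DNS resolver connection pool exhaustion ← the cache memory leak ← the upstream web server disk saturation ← the edge CDN node misconfiguration.
Each of those chain origins has no stated cause.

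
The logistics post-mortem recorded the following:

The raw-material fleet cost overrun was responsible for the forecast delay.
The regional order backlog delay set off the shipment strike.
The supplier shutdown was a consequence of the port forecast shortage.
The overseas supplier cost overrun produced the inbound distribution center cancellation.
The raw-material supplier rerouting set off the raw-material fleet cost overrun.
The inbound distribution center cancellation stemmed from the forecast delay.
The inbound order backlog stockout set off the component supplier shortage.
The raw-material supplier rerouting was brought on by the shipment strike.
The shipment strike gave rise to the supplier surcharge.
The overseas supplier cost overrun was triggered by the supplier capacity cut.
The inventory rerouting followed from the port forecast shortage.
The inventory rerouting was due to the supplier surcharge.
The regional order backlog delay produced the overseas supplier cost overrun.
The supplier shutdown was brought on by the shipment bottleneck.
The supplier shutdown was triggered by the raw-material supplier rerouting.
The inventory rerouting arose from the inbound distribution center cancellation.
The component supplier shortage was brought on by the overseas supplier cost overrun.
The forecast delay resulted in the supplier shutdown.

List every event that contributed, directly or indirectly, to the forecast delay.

the raw-material fleet cost overrun, the raw-material supplier rerouting, the regional order backlog delay, the shipment strike

Immediate cause of the forecast delay: the raw-material fleet cost overrun.
Further upstream: the regional order backlog delay, the shipment strike, the raw-material supplier rerouting.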